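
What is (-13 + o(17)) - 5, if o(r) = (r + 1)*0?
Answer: -18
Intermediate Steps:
o(r) = 0 (o(r) = (1 + r)*0 = 0)
(-13 + o(17)) - 5 = (-13 + 0) - 5 = -13 - 5 = -18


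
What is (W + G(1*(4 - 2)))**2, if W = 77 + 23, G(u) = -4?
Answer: 9216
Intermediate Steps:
W = 100
(W + G(1*(4 - 2)))**2 = (100 - 4)**2 = 96**2 = 9216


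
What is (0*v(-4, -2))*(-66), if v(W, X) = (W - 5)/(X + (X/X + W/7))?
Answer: 0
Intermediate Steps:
v(W, X) = (-5 + W)/(1 + X + W/7) (v(W, X) = (-5 + W)/(X + (1 + W*(⅐))) = (-5 + W)/(X + (1 + W/7)) = (-5 + W)/(1 + X + W/7))
(0*v(-4, -2))*(-66) = (0*(7*(-5 - 4)/(7 - 4 + 7*(-2))))*(-66) = (0*(7*(-9)/(7 - 4 - 14)))*(-66) = (0*(7*(-9)/(-11)))*(-66) = (0*(7*(-1/11)*(-9)))*(-66) = (0*(63/11))*(-66) = 0*(-66) = 0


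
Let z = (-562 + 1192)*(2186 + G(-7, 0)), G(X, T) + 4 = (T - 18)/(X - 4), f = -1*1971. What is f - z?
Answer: -15154281/11 ≈ -1.3777e+6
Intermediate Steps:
f = -1971
G(X, T) = -4 + (-18 + T)/(-4 + X) (G(X, T) = -4 + (T - 18)/(X - 4) = -4 + (-18 + T)/(-4 + X))
z = 15132600/11 (z = (-562 + 1192)*(2186 + (-2 + 0 - 4*(-7))/(-4 - 7)) = 630*(2186 + (-2 + 0 + 28)/(-11)) = 630*(2186 - 1/11*26) = 630*(2186 - 26/11) = 630*(24020/11) = 15132600/11 ≈ 1.3757e+6)
f - z = -1971 - 1*15132600/11 = -1971 - 15132600/11 = -15154281/11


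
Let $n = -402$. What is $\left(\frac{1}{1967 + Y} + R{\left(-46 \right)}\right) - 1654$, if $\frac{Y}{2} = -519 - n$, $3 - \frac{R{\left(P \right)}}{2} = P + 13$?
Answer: $- \frac{2741605}{1733} \approx -1582.0$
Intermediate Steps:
$R{\left(P \right)} = -20 - 2 P$ ($R{\left(P \right)} = 6 - 2 \left(P + 13\right) = 6 - 2 \left(13 + P\right) = 6 - \left(26 + 2 P\right) = -20 - 2 P$)
$Y = -234$ ($Y = 2 \left(-519 - -402\right) = 2 \left(-519 + 402\right) = 2 \left(-117\right) = -234$)
$\left(\frac{1}{1967 + Y} + R{\left(-46 \right)}\right) - 1654 = \left(\frac{1}{1967 - 234} - -72\right) - 1654 = \left(\frac{1}{1733} + \left(-20 + 92\right)\right) - 1654 = \left(\frac{1}{1733} + 72\right) - 1654 = \frac{124777}{1733} - 1654 = - \frac{2741605}{1733}$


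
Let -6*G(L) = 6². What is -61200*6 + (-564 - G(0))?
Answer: -367758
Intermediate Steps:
G(L) = -6 (G(L) = -⅙*6² = -⅙*36 = -6)
-61200*6 + (-564 - G(0)) = -61200*6 + (-564 - 1*(-6)) = -850*432 + (-564 + 6) = -367200 - 558 = -367758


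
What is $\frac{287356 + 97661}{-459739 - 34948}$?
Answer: $- \frac{385017}{494687} \approx -0.7783$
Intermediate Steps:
$\frac{287356 + 97661}{-459739 - 34948} = \frac{385017}{-494687} = 385017 \left(- \frac{1}{494687}\right) = - \frac{385017}{494687}$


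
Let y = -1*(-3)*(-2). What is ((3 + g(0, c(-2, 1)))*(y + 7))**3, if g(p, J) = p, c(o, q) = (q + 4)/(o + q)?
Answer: 27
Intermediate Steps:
c(o, q) = (4 + q)/(o + q)
y = -6 (y = 3*(-2) = -6)
((3 + g(0, c(-2, 1)))*(y + 7))**3 = ((3 + 0)*(-6 + 7))**3 = (3*1)**3 = 3**3 = 27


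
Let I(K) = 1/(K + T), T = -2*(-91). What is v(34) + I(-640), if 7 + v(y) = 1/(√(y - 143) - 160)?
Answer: -82522043/11774722 - I*√109/25709 ≈ -7.0084 - 0.0004061*I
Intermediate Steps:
v(y) = -7 + 1/(-160 + √(-143 + y)) (v(y) = -7 + 1/(√(y - 143) - 160) = -7 + 1/(√(-143 + y) - 160) = -7 + 1/(-160 + √(-143 + y)))
T = 182
I(K) = 1/(182 + K) (I(K) = 1/(K + 182) = 1/(182 + K))
v(34) + I(-640) = (1121 - 7*√(-143 + 34))/(-160 + √(-143 + 34)) + 1/(182 - 640) = (1121 - 7*I*√109)/(-160 + √(-109)) + 1/(-458) = (1121 - 7*I*√109)/(-160 + I*√109) - 1/458 = -1/458 + (1121 - 7*I*√109)/(-160 + I*√109)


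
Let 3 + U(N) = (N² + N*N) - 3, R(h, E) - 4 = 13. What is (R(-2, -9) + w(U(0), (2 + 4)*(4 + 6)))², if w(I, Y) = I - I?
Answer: 289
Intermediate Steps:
R(h, E) = 17 (R(h, E) = 4 + 13 = 17)
U(N) = -6 + 2*N² (U(N) = -3 + ((N² + N*N) - 3) = -3 + ((N² + N²) - 3) = -3 + (2*N² - 3) = -3 + (-3 + 2*N²) = -6 + 2*N²)
w(I, Y) = 0
(R(-2, -9) + w(U(0), (2 + 4)*(4 + 6)))² = (17 + 0)² = 17² = 289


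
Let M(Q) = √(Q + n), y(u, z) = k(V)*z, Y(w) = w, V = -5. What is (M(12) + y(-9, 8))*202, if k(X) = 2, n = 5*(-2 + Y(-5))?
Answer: 3232 + 202*I*√23 ≈ 3232.0 + 968.76*I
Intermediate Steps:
n = -35 (n = 5*(-2 - 5) = 5*(-7) = -35)
y(u, z) = 2*z
M(Q) = √(-35 + Q) (M(Q) = √(Q - 35) = √(-35 + Q))
(M(12) + y(-9, 8))*202 = (√(-35 + 12) + 2*8)*202 = (√(-23) + 16)*202 = (I*√23 + 16)*202 = (16 + I*√23)*202 = 3232 + 202*I*√23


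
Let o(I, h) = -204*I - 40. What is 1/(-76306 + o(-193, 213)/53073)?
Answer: -53073/4049749006 ≈ -1.3105e-5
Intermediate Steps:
o(I, h) = -40 - 204*I
1/(-76306 + o(-193, 213)/53073) = 1/(-76306 + (-40 - 204*(-193))/53073) = 1/(-76306 + (-40 + 39372)*(1/53073)) = 1/(-76306 + 39332*(1/53073)) = 1/(-76306 + 39332/53073) = 1/(-4049749006/53073) = -53073/4049749006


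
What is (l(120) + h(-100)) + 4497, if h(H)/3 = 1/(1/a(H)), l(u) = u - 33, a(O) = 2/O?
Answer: 229197/50 ≈ 4583.9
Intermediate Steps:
l(u) = -33 + u
h(H) = 6/H (h(H) = 3/(1/(2/H)) = 3/((H/2)) = 3*(2/H) = 6/H)
(l(120) + h(-100)) + 4497 = ((-33 + 120) + 6/(-100)) + 4497 = (87 + 6*(-1/100)) + 4497 = (87 - 3/50) + 4497 = 4347/50 + 4497 = 229197/50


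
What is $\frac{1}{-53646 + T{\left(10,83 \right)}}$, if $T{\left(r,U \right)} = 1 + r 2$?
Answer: $- \frac{1}{53625} \approx -1.8648 \cdot 10^{-5}$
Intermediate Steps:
$T{\left(r,U \right)} = 1 + 2 r$
$\frac{1}{-53646 + T{\left(10,83 \right)}} = \frac{1}{-53646 + \left(1 + 2 \cdot 10\right)} = \frac{1}{-53646 + \left(1 + 20\right)} = \frac{1}{-53646 + 21} = \frac{1}{-53625} = - \frac{1}{53625}$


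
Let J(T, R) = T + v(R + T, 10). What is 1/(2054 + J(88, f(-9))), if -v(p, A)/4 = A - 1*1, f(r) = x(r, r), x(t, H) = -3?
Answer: 1/2106 ≈ 0.00047483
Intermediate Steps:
f(r) = -3
v(p, A) = 4 - 4*A (v(p, A) = -4*(A - 1*1) = -4*(A - 1) = -4*(-1 + A) = 4 - 4*A)
J(T, R) = -36 + T (J(T, R) = T + (4 - 4*10) = T + (4 - 40) = T - 36 = -36 + T)
1/(2054 + J(88, f(-9))) = 1/(2054 + (-36 + 88)) = 1/(2054 + 52) = 1/2106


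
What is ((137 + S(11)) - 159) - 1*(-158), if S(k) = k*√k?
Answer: 136 + 11*√11 ≈ 172.48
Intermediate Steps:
S(k) = k^(3/2)
((137 + S(11)) - 159) - 1*(-158) = ((137 + 11^(3/2)) - 159) - 1*(-158) = ((137 + 11*√11) - 159) + 158 = (-22 + 11*√11) + 158 = 136 + 11*√11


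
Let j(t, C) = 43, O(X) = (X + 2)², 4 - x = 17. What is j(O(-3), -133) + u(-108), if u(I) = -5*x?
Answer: 108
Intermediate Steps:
x = -13 (x = 4 - 1*17 = 4 - 17 = -13)
O(X) = (2 + X)²
u(I) = 65 (u(I) = -5*(-13) = 65)
j(O(-3), -133) + u(-108) = 43 + 65 = 108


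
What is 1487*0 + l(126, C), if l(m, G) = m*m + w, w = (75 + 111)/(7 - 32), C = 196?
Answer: 396714/25 ≈ 15869.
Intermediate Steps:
w = -186/25 (w = 186/(-25) = 186*(-1/25) = -186/25 ≈ -7.4400)
l(m, G) = -186/25 + m² (l(m, G) = m*m - 186/25 = m² - 186/25 = -186/25 + m²)
1487*0 + l(126, C) = 1487*0 + (-186/25 + 126²) = 0 + (-186/25 + 15876) = 0 + 396714/25 = 396714/25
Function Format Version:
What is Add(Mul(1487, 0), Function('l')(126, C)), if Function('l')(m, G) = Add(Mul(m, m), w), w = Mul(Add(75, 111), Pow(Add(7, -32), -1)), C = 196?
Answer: Rational(396714, 25) ≈ 15869.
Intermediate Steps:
w = Rational(-186, 25) (w = Mul(186, Pow(-25, -1)) = Mul(186, Rational(-1, 25)) = Rational(-186, 25) ≈ -7.4400)
Function('l')(m, G) = Add(Rational(-186, 25), Pow(m, 2)) (Function('l')(m, G) = Add(Mul(m, m), Rational(-186, 25)) = Add(Pow(m, 2), Rational(-186, 25)) = Add(Rational(-186, 25), Pow(m, 2)))
Add(Mul(1487, 0), Function('l')(126, C)) = Add(Mul(1487, 0), Add(Rational(-186, 25), Pow(126, 2))) = Add(0, Add(Rational(-186, 25), 15876)) = Add(0, Rational(396714, 25)) = Rational(396714, 25)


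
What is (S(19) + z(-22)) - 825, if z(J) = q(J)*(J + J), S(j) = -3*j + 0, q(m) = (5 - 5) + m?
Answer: 86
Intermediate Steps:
q(m) = m (q(m) = 0 + m = m)
S(j) = -3*j
z(J) = 2*J**2 (z(J) = J*(J + J) = J*(2*J) = 2*J**2)
(S(19) + z(-22)) - 825 = (-3*19 + 2*(-22)**2) - 825 = (-57 + 2*484) - 825 = (-57 + 968) - 825 = 911 - 825 = 86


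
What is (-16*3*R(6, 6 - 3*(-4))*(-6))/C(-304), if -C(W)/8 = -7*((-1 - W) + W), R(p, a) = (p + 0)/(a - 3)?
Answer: -72/35 ≈ -2.0571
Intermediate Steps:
R(p, a) = p/(-3 + a)
C(W) = -56 (C(W) = -(-56)*((-1 - W) + W) = -(-56)*(-1) = -8*7 = -56)
(-16*3*R(6, 6 - 3*(-4))*(-6))/C(-304) = -16*3*(6/(-3 + (6 - 3*(-4))))*(-6)/(-56) = -16*3*(6/(-3 + (6 + 12)))*(-6)*(-1/56) = -16*3*(6/(-3 + 18))*(-6)*(-1/56) = -16*3*(6/15)*(-6)*(-1/56) = -16*3*(6*(1/15))*(-6)*(-1/56) = -16*3*(⅖)*(-6)*(-1/56) = -96*(-6)/5*(-1/56) = -16*(-36/5)*(-1/56) = (576/5)*(-1/56) = -72/35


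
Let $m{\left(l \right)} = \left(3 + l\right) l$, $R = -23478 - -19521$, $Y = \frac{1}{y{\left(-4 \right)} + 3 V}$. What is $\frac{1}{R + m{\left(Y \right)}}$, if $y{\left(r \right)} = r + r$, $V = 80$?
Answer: $- \frac{53824}{212980871} \approx -0.00025272$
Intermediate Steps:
$y{\left(r \right)} = 2 r$
$Y = \frac{1}{232}$ ($Y = \frac{1}{2 \left(-4\right) + 3 \cdot 80} = \frac{1}{-8 + 240} = \frac{1}{232} \approx 0.0043103$)
$R = -3957$ ($R = -23478 + 19521 = -3957$)
$m{\left(l \right)} = l \left(3 + l\right)$
$\frac{1}{R + m{\left(Y \right)}} = \frac{1}{-3957 + \frac{3 + \frac{1}{232}}{232}} = \frac{1}{-3957 + \frac{1}{232} \cdot \frac{697}{232}} = \frac{1}{-3957 + \frac{697}{53824}} = \frac{1}{- \frac{212980871}{53824}} = - \frac{53824}{212980871}$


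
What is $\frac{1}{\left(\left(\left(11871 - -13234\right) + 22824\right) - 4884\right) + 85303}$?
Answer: $\frac{1}{128348} \approx 7.7913 \cdot 10^{-6}$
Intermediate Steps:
$\frac{1}{\left(\left(\left(11871 - -13234\right) + 22824\right) - 4884\right) + 85303} = \frac{1}{\left(\left(\left(11871 + 13234\right) + 22824\right) - 4884\right) + 85303} = \frac{1}{\left(\left(25105 + 22824\right) - 4884\right) + 85303} = \frac{1}{\left(47929 - 4884\right) + 85303} = \frac{1}{43045 + 85303} = \frac{1}{128348}$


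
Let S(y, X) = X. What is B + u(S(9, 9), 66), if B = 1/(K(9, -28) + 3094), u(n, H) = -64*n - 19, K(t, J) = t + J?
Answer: -1829624/3075 ≈ -595.00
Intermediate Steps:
K(t, J) = J + t
u(n, H) = -19 - 64*n
B = 1/3075 (B = 1/((-28 + 9) + 3094) = 1/(-19 + 3094) = 1/3075 ≈ 0.00032520)
B + u(S(9, 9), 66) = 1/3075 + (-19 - 64*9) = 1/3075 + (-19 - 576) = 1/3075 - 595 = -1829624/3075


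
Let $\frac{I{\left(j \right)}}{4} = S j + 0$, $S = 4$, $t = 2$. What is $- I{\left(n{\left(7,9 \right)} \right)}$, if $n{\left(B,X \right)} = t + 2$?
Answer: $-64$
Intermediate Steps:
$n{\left(B,X \right)} = 4$ ($n{\left(B,X \right)} = 2 + 2 = 4$)
$I{\left(j \right)} = 16 j$ ($I{\left(j \right)} = 4 \left(4 j + 0\right) = 4 \cdot 4 j = 16 j$)
$- I{\left(n{\left(7,9 \right)} \right)} = - 16 \cdot 4 = \left(-1\right) 64 = -64$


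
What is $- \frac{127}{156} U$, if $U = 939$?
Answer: $- \frac{39751}{52} \approx -764.44$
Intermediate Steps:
$- \frac{127}{156} U = - \frac{127}{156} \cdot 939 = \left(-127\right) \frac{1}{156} \cdot 939 = \left(- \frac{127}{156}\right) 939 = - \frac{39751}{52}$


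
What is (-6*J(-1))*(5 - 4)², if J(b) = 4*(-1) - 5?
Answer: 54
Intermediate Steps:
J(b) = -9 (J(b) = -4 - 5 = -9)
(-6*J(-1))*(5 - 4)² = (-6*(-9))*(5 - 4)² = 54*1² = 54*1 = 54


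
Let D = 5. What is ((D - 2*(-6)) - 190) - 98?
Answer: -271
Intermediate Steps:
((D - 2*(-6)) - 190) - 98 = ((5 - 2*(-6)) - 190) - 98 = ((5 + 12) - 190) - 98 = (17 - 190) - 98 = -173 - 98 = -271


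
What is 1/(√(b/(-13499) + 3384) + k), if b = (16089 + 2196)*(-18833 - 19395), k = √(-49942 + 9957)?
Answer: 13499/(2*√2513107466601 + 13499*I*√39985) ≈ 0.0024684 - 0.0021015*I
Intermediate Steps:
k = I*√39985 (k = √(-39985) = I*√39985 ≈ 199.96*I)
b = -698998980 (b = 18285*(-38228) = -698998980)
1/(√(b/(-13499) + 3384) + k) = 1/(√(-698998980/(-13499) + 3384) + I*√39985) = 1/(√(-698998980*(-1/13499) + 3384) + I*√39985) = 1/(√(698998980/13499 + 3384) + I*√39985) = 1/(√(744679596/13499) + I*√39985) = 1/(2*√2513107466601/13499 + I*√39985)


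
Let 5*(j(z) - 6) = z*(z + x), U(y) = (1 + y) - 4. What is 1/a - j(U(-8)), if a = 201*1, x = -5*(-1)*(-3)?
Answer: -63511/1005 ≈ -63.195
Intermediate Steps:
x = -15 (x = 5*(-3) = -15)
a = 201
U(y) = -3 + y
j(z) = 6 + z*(-15 + z)/5 (j(z) = 6 + (z*(z - 15))/5 = 6 + (z*(-15 + z))/5 = 6 + z*(-15 + z)/5)
1/a - j(U(-8)) = 1/201 - (6 - 3*(-3 - 8) + (-3 - 8)²/5) = 1/201 - (6 - 3*(-11) + (⅕)*(-11)²) = 1/201 - (6 + 33 + (⅕)*121) = 1/201 - (6 + 33 + 121/5) = 1/201 - 1*316/5 = 1/201 - 316/5 = -63511/1005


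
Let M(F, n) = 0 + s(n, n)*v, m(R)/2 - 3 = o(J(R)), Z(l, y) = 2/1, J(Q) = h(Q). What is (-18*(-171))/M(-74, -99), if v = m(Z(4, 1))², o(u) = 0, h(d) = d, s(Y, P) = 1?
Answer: 171/2 ≈ 85.500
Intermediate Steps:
J(Q) = Q
Z(l, y) = 2 (Z(l, y) = 2*1 = 2)
m(R) = 6 (m(R) = 6 + 2*0 = 6 + 0 = 6)
v = 36 (v = 6² = 36)
M(F, n) = 36 (M(F, n) = 0 + 1*36 = 0 + 36 = 36)
(-18*(-171))/M(-74, -99) = -18*(-171)/36 = 3078*(1/36) = 171/2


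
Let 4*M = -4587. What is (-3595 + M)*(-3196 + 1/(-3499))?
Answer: 212104262435/13996 ≈ 1.5155e+7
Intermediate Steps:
M = -4587/4 (M = (¼)*(-4587) = -4587/4 ≈ -1146.8)
(-3595 + M)*(-3196 + 1/(-3499)) = (-3595 - 4587/4)*(-3196 + 1/(-3499)) = -18967*(-3196 - 1/3499)/4 = -18967/4*(-11182805/3499) = 212104262435/13996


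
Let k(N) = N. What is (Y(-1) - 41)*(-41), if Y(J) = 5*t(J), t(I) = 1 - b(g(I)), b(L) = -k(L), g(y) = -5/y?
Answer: 451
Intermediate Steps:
b(L) = -L
t(I) = 1 - 5/I (t(I) = 1 - (-1)*(-5/I) = 1 - 5/I)
Y(J) = 5*(-5 + J)/J (Y(J) = 5*((-5 + J)/J) = 5*(-5 + J)/J)
(Y(-1) - 41)*(-41) = ((5 - 25/(-1)) - 41)*(-41) = ((5 - 25*(-1)) - 41)*(-41) = ((5 + 25) - 41)*(-41) = (30 - 41)*(-41) = -11*(-41) = 451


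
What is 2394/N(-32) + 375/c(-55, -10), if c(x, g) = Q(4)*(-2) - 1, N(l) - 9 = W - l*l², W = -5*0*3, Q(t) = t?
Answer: -4089943/98331 ≈ -41.594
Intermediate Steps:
W = 0 (W = 0*3 = 0)
N(l) = 9 - l³ (N(l) = 9 + (0 - l*l²) = 9 + (0 - l³) = 9 - l³)
c(x, g) = -9 (c(x, g) = 4*(-2) - 1 = -8 - 1 = -9)
2394/N(-32) + 375/c(-55, -10) = 2394/(9 - 1*(-32)³) + 375/(-9) = 2394/(9 - 1*(-32768)) + 375*(-⅑) = 2394/(9 + 32768) - 125/3 = 2394/32777 - 125/3 = -4089943/98331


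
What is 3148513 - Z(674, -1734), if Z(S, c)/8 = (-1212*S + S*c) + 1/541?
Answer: 10297039637/541 ≈ 1.9033e+7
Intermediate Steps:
Z(S, c) = 8/541 - 9696*S + 8*S*c (Z(S, c) = 8*((-1212*S + S*c) + 1/541) = 8*(1/541 - 1212*S + S*c) = 8/541 - 9696*S + 8*S*c)
3148513 - Z(674, -1734) = 3148513 - (8/541 - 9696*674 + 8*674*(-1734)) = 3148513 - (8/541 - 6535104 - 9349728) = 3148513 - 1*(-8593694104/541) = 3148513 + 8593694104/541 = 10297039637/541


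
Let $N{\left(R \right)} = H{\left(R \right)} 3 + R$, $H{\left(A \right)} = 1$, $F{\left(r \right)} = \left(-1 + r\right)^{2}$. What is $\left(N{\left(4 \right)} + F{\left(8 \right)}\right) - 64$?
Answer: $-8$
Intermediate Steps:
$N{\left(R \right)} = 3 + R$ ($N{\left(R \right)} = 1 \cdot 3 + R = 3 + R$)
$\left(N{\left(4 \right)} + F{\left(8 \right)}\right) - 64 = \left(\left(3 + 4\right) + \left(-1 + 8\right)^{2}\right) - 64 = \left(7 + 7^{2}\right) - 64 = \left(7 + 49\right) - 64 = 56 - 64 = -8$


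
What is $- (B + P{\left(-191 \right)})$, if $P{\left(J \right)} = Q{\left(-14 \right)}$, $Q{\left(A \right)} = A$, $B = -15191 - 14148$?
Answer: $29353$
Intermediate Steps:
$B = -29339$ ($B = -15191 - 14148 = -29339$)
$P{\left(J \right)} = -14$
$- (B + P{\left(-191 \right)}) = - (-29339 - 14) = \left(-1\right) \left(-29353\right) = 29353$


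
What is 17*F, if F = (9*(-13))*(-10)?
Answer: 19890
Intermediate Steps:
F = 1170 (F = -117*(-10) = 1170)
17*F = 17*1170 = 19890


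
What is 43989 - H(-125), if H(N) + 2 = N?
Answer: 44116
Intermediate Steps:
H(N) = -2 + N
43989 - H(-125) = 43989 - (-2 - 125) = 43989 - 1*(-127) = 43989 + 127 = 44116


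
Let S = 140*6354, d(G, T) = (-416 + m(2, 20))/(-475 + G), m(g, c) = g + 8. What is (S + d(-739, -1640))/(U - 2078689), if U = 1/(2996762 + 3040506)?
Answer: -3259902083667964/7617608767062157 ≈ -0.42794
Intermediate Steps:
m(g, c) = 8 + g
d(G, T) = -406/(-475 + G) (d(G, T) = (-416 + (8 + 2))/(-475 + G) = (-416 + 10)/(-475 + G) = -406/(-475 + G))
S = 889560
U = 1/6037268 ≈ 1.6564e-7
(S + d(-739, -1640))/(U - 2078689) = (889560 - 406/(-475 - 739))/(1/6037268 - 2078689) = (889560 - 406/(-1214))/(-12549602581651/6037268) = (889560 - 406*(-1/1214))*(-6037268/12549602581651) = (889560 + 203/607)*(-6037268/12549602581651) = (539963123/607)*(-6037268/12549602581651) = -3259902083667964/7617608767062157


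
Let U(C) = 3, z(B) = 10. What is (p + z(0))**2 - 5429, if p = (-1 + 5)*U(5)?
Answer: -4945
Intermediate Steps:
p = 12 (p = (-1 + 5)*3 = 4*3 = 12)
(p + z(0))**2 - 5429 = (12 + 10)**2 - 5429 = 22**2 - 5429 = 484 - 5429 = -4945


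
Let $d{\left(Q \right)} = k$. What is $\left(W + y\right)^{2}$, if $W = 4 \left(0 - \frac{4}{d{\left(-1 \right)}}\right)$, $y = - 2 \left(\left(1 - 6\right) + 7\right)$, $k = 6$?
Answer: $\frac{400}{9} \approx 44.444$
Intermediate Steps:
$d{\left(Q \right)} = 6$
$y = -4$ ($y = - 2 \left(\left(1 - 6\right) + 7\right) = - 2 \left(-5 + 7\right) = \left(-2\right) 2 = -4$)
$W = - \frac{8}{3}$ ($W = 4 \left(0 - \frac{4}{6}\right) = 4 \left(0 - \frac{2}{3}\right) = 4 \left(- \frac{2}{3}\right) = - \frac{8}{3} \approx -2.6667$)
$\left(W + y\right)^{2} = \left(- \frac{8}{3} - 4\right)^{2} = \left(- \frac{20}{3}\right)^{2} = \frac{400}{9}$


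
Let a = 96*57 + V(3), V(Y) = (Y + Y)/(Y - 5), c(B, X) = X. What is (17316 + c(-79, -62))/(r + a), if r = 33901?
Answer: 8627/19685 ≈ 0.43825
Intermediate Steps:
V(Y) = 2*Y/(-5 + Y) (V(Y) = (2*Y)/(-5 + Y) = 2*Y/(-5 + Y))
a = 5469 (a = 96*57 + 2*3/(-5 + 3) = 5472 + 2*3/(-2) = 5472 + 2*3*(-½) = 5472 - 3 = 5469)
(17316 + c(-79, -62))/(r + a) = (17316 - 62)/(33901 + 5469) = 17254/39370 = 17254*(1/39370) = 8627/19685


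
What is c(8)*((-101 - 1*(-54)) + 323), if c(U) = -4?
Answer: -1104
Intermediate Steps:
c(8)*((-101 - 1*(-54)) + 323) = -4*((-101 - 1*(-54)) + 323) = -4*((-101 + 54) + 323) = -4*(-47 + 323) = -4*276 = -1104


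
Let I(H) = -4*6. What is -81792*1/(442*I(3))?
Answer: 1704/221 ≈ 7.7104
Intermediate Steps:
I(H) = -24
-81792*1/(442*I(3)) = -81792/((-24*442)) = -81792/(-10608) = -81792*(-1/10608) = 1704/221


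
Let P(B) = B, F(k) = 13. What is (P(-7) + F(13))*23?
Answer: 138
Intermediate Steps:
(P(-7) + F(13))*23 = (-7 + 13)*23 = 6*23 = 138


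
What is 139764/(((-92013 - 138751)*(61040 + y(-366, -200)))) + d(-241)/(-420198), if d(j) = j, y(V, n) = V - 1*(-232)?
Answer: 69343860064/123038458122759 ≈ 0.00056360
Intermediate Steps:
y(V, n) = 232 + V (y(V, n) = V + 232 = 232 + V)
139764/(((-92013 - 138751)*(61040 + y(-366, -200)))) + d(-241)/(-420198) = 139764/(((-92013 - 138751)*(61040 + (232 - 366)))) - 241/(-420198) = 139764/((-230764*(61040 - 134))) - 241*(-1/420198) = 139764/((-230764*60906)) + 241/420198 = 139764/(-14054912184) + 241/420198 = 139764*(-1/14054912184) + 241/420198 = -11647/1171242682 + 241/420198 = 69343860064/123038458122759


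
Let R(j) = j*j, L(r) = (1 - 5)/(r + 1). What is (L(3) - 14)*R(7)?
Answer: -735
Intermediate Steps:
L(r) = -4/(1 + r)
R(j) = j²
(L(3) - 14)*R(7) = (-4/(1 + 3) - 14)*7² = (-4/4 - 14)*49 = (-4*¼ - 14)*49 = (-1 - 14)*49 = -15*49 = -735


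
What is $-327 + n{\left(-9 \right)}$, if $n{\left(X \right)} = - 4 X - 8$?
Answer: $-299$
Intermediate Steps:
$n{\left(X \right)} = -8 - 4 X$
$-327 + n{\left(-9 \right)} = -327 - -28 = -327 + \left(-8 + 36\right) = -327 + 28 = -299$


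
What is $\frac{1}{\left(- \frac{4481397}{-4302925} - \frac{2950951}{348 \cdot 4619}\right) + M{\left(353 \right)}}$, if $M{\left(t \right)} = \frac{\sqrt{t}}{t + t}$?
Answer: $- \frac{13414535760708408938064258300}{10644050380424516497726568813} - \frac{23919492969496636528005000 \sqrt{353}}{10644050380424516497726568813} \approx -1.3025$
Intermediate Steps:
$M{\left(t \right)} = \frac{1}{2 \sqrt{t}}$ ($M{\left(t \right)} = \frac{\sqrt{t}}{2 t} = \frac{1}{2 t} \sqrt{t} = \frac{1}{2 \sqrt{t}}$)
$\frac{1}{\left(- \frac{4481397}{-4302925} - \frac{2950951}{348 \cdot 4619}\right) + M{\left(353 \right)}} = \frac{1}{\left(- \frac{4481397}{-4302925} - \frac{2950951}{348 \cdot 4619}\right) + \frac{1}{2 \sqrt{353}}} = \frac{1}{\left(\left(-4481397\right) \left(- \frac{1}{4302925}\right) - \frac{2950951}{1607412}\right) + \frac{\frac{1}{353} \sqrt{353}}{2}} = \frac{1}{\left(\frac{4481397}{4302925} - \frac{2950951}{1607412}\right) + \frac{\sqrt{353}}{706}} = \frac{1}{- \frac{5494269517111}{6916573280100} + \frac{\sqrt{353}}{706}}$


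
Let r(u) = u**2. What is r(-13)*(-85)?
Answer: -14365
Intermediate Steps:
r(-13)*(-85) = (-13)**2*(-85) = 169*(-85) = -14365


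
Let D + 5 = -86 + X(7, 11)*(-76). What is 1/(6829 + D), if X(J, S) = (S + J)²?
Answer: -1/17886 ≈ -5.5910e-5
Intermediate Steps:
X(J, S) = (J + S)²
D = -24715 (D = -5 + (-86 + (7 + 11)²*(-76)) = -5 + (-86 + 18²*(-76)) = -5 + (-86 + 324*(-76)) = -5 + (-86 - 24624) = -5 - 24710 = -24715)
1/(6829 + D) = 1/(6829 - 24715) = 1/(-17886) = -1/17886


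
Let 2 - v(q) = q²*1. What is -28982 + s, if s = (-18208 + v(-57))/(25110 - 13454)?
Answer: -337835647/11656 ≈ -28984.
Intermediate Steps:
v(q) = 2 - q²
s = -21455/11656 (s = (-18208 + (2 - 1*(-57)²))/(25110 - 13454) = (-18208 + (2 - 1*3249))/11656 = (-18208 + (2 - 3249))*(1/11656) = (-18208 - 3247)*(1/11656) = -21455*1/11656 = -21455/11656 ≈ -1.8407)
-28982 + s = -28982 - 21455/11656 = -337835647/11656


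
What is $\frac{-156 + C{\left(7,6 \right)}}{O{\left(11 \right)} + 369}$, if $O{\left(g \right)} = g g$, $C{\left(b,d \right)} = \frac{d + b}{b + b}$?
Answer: $- \frac{2171}{6860} \approx -0.31647$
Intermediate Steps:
$C{\left(b,d \right)} = \frac{b + d}{2 b}$
$O{\left(g \right)} = g^{2}$
$\frac{-156 + C{\left(7,6 \right)}}{O{\left(11 \right)} + 369} = \frac{-156 + \frac{7 + 6}{2 \cdot 7}}{11^{2} + 369} = \frac{-156 + \frac{1}{2} \cdot \frac{1}{7} \cdot 13}{121 + 369} = \frac{-156 + \frac{13}{14}}{490} = \left(- \frac{2171}{14}\right) \frac{1}{490} = - \frac{2171}{6860}$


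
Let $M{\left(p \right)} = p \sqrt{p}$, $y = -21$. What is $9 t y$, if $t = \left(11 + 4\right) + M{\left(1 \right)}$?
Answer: $-3024$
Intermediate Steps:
$M{\left(p \right)} = p^{\frac{3}{2}}$
$t = 16$ ($t = \left(11 + 4\right) + 1^{\frac{3}{2}} = 15 + 1 = 16$)
$9 t y = 9 \cdot 16 \left(-21\right) = 144 \left(-21\right) = -3024$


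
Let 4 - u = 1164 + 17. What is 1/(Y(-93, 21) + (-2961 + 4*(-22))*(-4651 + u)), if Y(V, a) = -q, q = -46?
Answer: 1/17769618 ≈ 5.6276e-8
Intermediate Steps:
u = -1177 (u = 4 - (1164 + 17) = 4 - 1*1181 = 4 - 1181 = -1177)
Y(V, a) = 46 (Y(V, a) = -1*(-46) = 46)
1/(Y(-93, 21) + (-2961 + 4*(-22))*(-4651 + u)) = 1/(46 + (-2961 + 4*(-22))*(-4651 - 1177)) = 1/(46 + (-2961 - 88)*(-5828)) = 1/(46 - 3049*(-5828)) = 1/(46 + 17769572) = 1/17769618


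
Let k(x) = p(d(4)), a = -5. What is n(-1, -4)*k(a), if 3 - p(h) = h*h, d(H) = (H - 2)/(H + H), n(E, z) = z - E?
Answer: -141/16 ≈ -8.8125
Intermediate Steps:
d(H) = (-2 + H)/(2*H) (d(H) = (-2 + H)/((2*H)) = (-2 + H)*(1/(2*H)) = (-2 + H)/(2*H))
p(h) = 3 - h² (p(h) = 3 - h*h = 3 - h²)
k(x) = 47/16 (k(x) = 3 - ((½)*(-2 + 4)/4)² = 3 - ((½)*(¼)*2)² = 3 - (¼)² = 3 - 1*1/16 = 3 - 1/16 = 47/16)
n(-1, -4)*k(a) = (-4 - 1*(-1))*(47/16) = (-4 + 1)*(47/16) = -3*47/16 = -141/16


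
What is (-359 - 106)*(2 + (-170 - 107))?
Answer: 127875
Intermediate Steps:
(-359 - 106)*(2 + (-170 - 107)) = -465*(2 - 277) = -465*(-275) = 127875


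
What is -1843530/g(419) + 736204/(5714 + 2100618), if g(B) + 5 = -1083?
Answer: 485485902739/286461152 ≈ 1694.8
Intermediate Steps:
g(B) = -1088 (g(B) = -5 - 1083 = -1088)
-1843530/g(419) + 736204/(5714 + 2100618) = -1843530/(-1088) + 736204/(5714 + 2100618) = -1843530*(-1/1088) + 736204/2106332 = 921765/544 + 736204*(1/2106332) = 921765/544 + 184051/526583 = 485485902739/286461152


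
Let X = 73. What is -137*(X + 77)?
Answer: -20550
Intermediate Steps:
-137*(X + 77) = -137*(73 + 77) = -137*150 = -20550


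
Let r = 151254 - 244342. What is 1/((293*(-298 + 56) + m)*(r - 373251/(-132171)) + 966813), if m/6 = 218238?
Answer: -44057/5079202510660337 ≈ -8.6740e-12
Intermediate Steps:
m = 1309428 (m = 6*218238 = 1309428)
r = -93088
1/((293*(-298 + 56) + m)*(r - 373251/(-132171)) + 966813) = 1/((293*(-298 + 56) + 1309428)*(-93088 - 373251/(-132171)) + 966813) = 1/((293*(-242) + 1309428)*(-93088 - 373251*(-1/132171)) + 966813) = 1/((-70906 + 1309428)*(-93088 + 124417/44057) + 966813) = 1/(1238522*(-4101053599/44057) + 966813) = 1/(-5079245105540678/44057 + 966813) = 1/(-5079202510660337/44057) = -44057/5079202510660337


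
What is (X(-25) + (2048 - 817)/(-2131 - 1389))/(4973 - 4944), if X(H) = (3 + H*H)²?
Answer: 1388230449/102080 ≈ 13599.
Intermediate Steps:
X(H) = (3 + H²)²
(X(-25) + (2048 - 817)/(-2131 - 1389))/(4973 - 4944) = ((3 + (-25)²)² + (2048 - 817)/(-2131 - 1389))/(4973 - 4944) = ((3 + 625)² + 1231/(-3520))/29 = (628² + 1231*(-1/3520))*(1/29) = (394384 - 1231/3520)*(1/29) = (1388230449/3520)*(1/29) = 1388230449/102080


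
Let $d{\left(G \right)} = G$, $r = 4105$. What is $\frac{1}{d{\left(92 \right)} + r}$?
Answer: $\frac{1}{4197} \approx 0.00023827$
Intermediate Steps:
$\frac{1}{d{\left(92 \right)} + r} = \frac{1}{92 + 4105} = \frac{1}{4197}$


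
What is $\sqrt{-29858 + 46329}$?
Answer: $\sqrt{16471} \approx 128.34$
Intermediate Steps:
$\sqrt{-29858 + 46329} = \sqrt{16471}$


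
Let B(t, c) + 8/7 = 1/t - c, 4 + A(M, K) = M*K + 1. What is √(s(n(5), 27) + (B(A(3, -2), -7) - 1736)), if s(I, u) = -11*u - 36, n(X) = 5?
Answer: I*√909895/21 ≈ 45.423*I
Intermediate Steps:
A(M, K) = -3 + K*M (A(M, K) = -4 + (M*K + 1) = -4 + (K*M + 1) = -4 + (1 + K*M) = -3 + K*M)
s(I, u) = -36 - 11*u
B(t, c) = -8/7 + 1/t - c (B(t, c) = -8/7 + (1/t - c) = -8/7 + 1/t - c)
√(s(n(5), 27) + (B(A(3, -2), -7) - 1736)) = √((-36 - 11*27) + ((-8/7 + 1/(-3 - 2*3) - 1*(-7)) - 1736)) = √((-36 - 297) + ((-8/7 + 1/(-3 - 6) + 7) - 1736)) = √(-333 + ((-8/7 + 1/(-9) + 7) - 1736)) = √(-333 + ((-8/7 - ⅑ + 7) - 1736)) = √(-333 + (362/63 - 1736)) = √(-333 - 109006/63) = √(-129985/63) = I*√909895/21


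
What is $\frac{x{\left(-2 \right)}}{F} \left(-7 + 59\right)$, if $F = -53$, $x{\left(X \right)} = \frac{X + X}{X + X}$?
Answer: $- \frac{52}{53} \approx -0.98113$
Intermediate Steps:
$x{\left(X \right)} = 1$ ($x{\left(X \right)} = \frac{2 X}{2 X} = 2 X \frac{1}{2 X} = 1$)
$\frac{x{\left(-2 \right)}}{F} \left(-7 + 59\right) = 1 \frac{1}{-53} \left(-7 + 59\right) = 1 \left(- \frac{1}{53}\right) 52 = \left(- \frac{1}{53}\right) 52 = - \frac{52}{53}$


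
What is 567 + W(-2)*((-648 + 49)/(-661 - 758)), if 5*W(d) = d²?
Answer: 4025261/7095 ≈ 567.34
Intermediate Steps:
W(d) = d²/5
567 + W(-2)*((-648 + 49)/(-661 - 758)) = 567 + ((⅕)*(-2)²)*((-648 + 49)/(-661 - 758)) = 567 + ((⅕)*4)*(-599/(-1419)) = 567 + 4*(-599*(-1/1419))/5 = 567 + (⅘)*(599/1419) = 567 + 2396/7095 = 4025261/7095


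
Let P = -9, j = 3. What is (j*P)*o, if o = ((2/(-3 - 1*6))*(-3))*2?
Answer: -36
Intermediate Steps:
o = 4/3 (o = ((2/(-3 - 6))*(-3))*2 = ((2/(-9))*(-3))*2 = ((2*(-⅑))*(-3))*2 = -2/9*(-3)*2 = (⅔)*2 = 4/3 ≈ 1.3333)
(j*P)*o = (3*(-9))*(4/3) = -27*4/3 = -36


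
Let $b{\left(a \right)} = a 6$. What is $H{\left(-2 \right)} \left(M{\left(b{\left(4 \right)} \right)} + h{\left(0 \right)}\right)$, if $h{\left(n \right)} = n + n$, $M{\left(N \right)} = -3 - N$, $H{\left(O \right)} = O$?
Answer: $54$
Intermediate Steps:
$b{\left(a \right)} = 6 a$
$h{\left(n \right)} = 2 n$
$H{\left(-2 \right)} \left(M{\left(b{\left(4 \right)} \right)} + h{\left(0 \right)}\right) = - 2 \left(\left(-3 - 6 \cdot 4\right) + 2 \cdot 0\right) = - 2 \left(\left(-3 - 24\right) + 0\right) = - 2 \left(-27 + 0\right) = \left(-2\right) \left(-27\right) = 54$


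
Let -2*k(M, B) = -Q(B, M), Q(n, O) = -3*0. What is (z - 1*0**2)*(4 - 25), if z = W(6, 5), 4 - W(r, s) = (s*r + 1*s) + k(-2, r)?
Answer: 651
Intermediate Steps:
Q(n, O) = 0
k(M, B) = 0 (k(M, B) = -(-1)*0/2 = -1/2*0 = 0)
W(r, s) = 4 - s - r*s (W(r, s) = 4 - ((s*r + 1*s) + 0) = 4 - ((r*s + s) + 0) = 4 - ((s + r*s) + 0) = 4 - (s + r*s) = 4 + (-s - r*s) = 4 - s - r*s)
z = -31 (z = 4 - 1*5 - 1*6*5 = 4 - 5 - 30 = -31)
(z - 1*0**2)*(4 - 25) = (-31 - 1*0**2)*(4 - 25) = (-31 - 1*0)*(-21) = (-31 + 0)*(-21) = -31*(-21) = 651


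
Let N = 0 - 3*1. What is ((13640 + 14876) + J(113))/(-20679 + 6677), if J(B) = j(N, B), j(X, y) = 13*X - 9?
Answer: -14234/7001 ≈ -2.0331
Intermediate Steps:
N = -3 (N = 0 - 3 = -3)
j(X, y) = -9 + 13*X
J(B) = -48 (J(B) = -9 + 13*(-3) = -9 - 39 = -48)
((13640 + 14876) + J(113))/(-20679 + 6677) = ((13640 + 14876) - 48)/(-20679 + 6677) = (28516 - 48)/(-14002) = 28468*(-1/14002) = -14234/7001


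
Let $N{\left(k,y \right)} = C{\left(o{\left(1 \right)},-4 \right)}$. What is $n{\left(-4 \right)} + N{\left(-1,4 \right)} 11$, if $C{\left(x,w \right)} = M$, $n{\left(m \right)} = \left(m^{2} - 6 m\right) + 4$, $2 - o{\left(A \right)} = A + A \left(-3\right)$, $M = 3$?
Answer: $77$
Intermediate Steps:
$o{\left(A \right)} = 2 + 2 A$ ($o{\left(A \right)} = 2 - \left(A + A \left(-3\right)\right) = 2 - \left(A - 3 A\right) = 2 - - 2 A = 2 + 2 A$)
$n{\left(m \right)} = 4 + m^{2} - 6 m$
$C{\left(x,w \right)} = 3$
$N{\left(k,y \right)} = 3$
$n{\left(-4 \right)} + N{\left(-1,4 \right)} 11 = \left(4 + \left(-4\right)^{2} - -24\right) + 3 \cdot 11 = \left(4 + 16 + 24\right) + 33 = 44 + 33 = 77$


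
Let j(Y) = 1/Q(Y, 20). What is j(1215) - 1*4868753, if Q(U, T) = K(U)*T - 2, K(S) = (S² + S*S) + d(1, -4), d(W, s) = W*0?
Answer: -287494986159493/59048998 ≈ -4.8688e+6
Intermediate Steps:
d(W, s) = 0
K(S) = 2*S² (K(S) = (S² + S*S) + 0 = (S² + S²) + 0 = 2*S² + 0 = 2*S²)
Q(U, T) = -2 + 2*T*U² (Q(U, T) = (2*U²)*T - 2 = 2*T*U² - 2 = -2 + 2*T*U²)
j(Y) = 1/(-2 + 40*Y²) (j(Y) = 1/(-2 + 2*20*Y²) = 1/(-2 + 40*Y²))
j(1215) - 1*4868753 = 1/(2*(-1 + 20*1215²)) - 1*4868753 = 1/(2*(-1 + 20*1476225)) - 4868753 = 1/(2*(-1 + 29524500)) - 4868753 = (½)/29524499 - 4868753 = (½)*(1/29524499) - 4868753 = 1/59048998 - 4868753 = -287494986159493/59048998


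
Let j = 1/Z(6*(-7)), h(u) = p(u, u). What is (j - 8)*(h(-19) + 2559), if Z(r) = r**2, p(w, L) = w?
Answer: -8960485/441 ≈ -20319.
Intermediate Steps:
h(u) = u
j = 1/1764 (j = 1/((6*(-7))**2) = 1/((-42)**2) = 1/1764 ≈ 0.00056689)
(j - 8)*(h(-19) + 2559) = (1/1764 - 8)*(-19 + 2559) = -14111/1764*2540 = -8960485/441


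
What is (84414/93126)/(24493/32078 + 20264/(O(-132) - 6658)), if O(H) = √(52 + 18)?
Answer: -3912290050705594442/9840660481687685621 + 784388775463856*√70/9840660481687685621 ≈ -0.39690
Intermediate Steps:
O(H) = √70
(84414/93126)/(24493/32078 + 20264/(O(-132) - 6658)) = (84414/93126)/(24493/32078 + 20264/(√70 - 6658)) = (84414*(1/93126))/(24493*(1/32078) + 20264/(-6658 + √70)) = 1279/(1411*(24493/32078 + 20264/(-6658 + √70)))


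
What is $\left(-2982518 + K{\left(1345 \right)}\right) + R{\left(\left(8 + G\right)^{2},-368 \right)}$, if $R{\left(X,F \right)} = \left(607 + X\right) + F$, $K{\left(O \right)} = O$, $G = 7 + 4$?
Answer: $-2980573$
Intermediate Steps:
$G = 11$
$R{\left(X,F \right)} = 607 + F + X$
$\left(-2982518 + K{\left(1345 \right)}\right) + R{\left(\left(8 + G\right)^{2},-368 \right)} = \left(-2982518 + 1345\right) + \left(607 - 368 + \left(8 + 11\right)^{2}\right) = -2981173 + \left(607 - 368 + 19^{2}\right) = -2981173 + \left(607 - 368 + 361\right) = -2981173 + 600 = -2980573$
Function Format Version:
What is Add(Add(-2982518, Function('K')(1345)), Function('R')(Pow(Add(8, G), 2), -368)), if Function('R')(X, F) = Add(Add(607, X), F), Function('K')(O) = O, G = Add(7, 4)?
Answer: -2980573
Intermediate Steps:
G = 11
Function('R')(X, F) = Add(607, F, X)
Add(Add(-2982518, Function('K')(1345)), Function('R')(Pow(Add(8, G), 2), -368)) = Add(Add(-2982518, 1345), Add(607, -368, Pow(Add(8, 11), 2))) = Add(-2981173, Add(607, -368, Pow(19, 2))) = Add(-2981173, Add(607, -368, 361)) = Add(-2981173, 600) = -2980573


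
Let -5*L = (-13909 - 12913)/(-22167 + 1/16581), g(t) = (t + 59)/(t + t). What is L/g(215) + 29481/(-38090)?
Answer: -1106459901974331/959001272753290 ≈ -1.1538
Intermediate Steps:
g(t) = (59 + t)/(2*t) (g(t) = (59 + t)/((2*t)) = (59 + t)*(1/(2*t)) = (59 + t)/(2*t))
L = -222367791/918877565 (L = -(-13909 - 12913)/(5*(-22167 + 1/16581)) = -(-26822)/(5*(-22167 + 1/16581)) = -(-26822)/(5*(-367551026/16581)) = -(-26822)*(-16581)/(5*367551026) = -1/5*222367791/183775513 = -222367791/918877565 ≈ -0.24200)
L/g(215) + 29481/(-38090) = -222367791*430/(59 + 215)/918877565 + 29481/(-38090) = -222367791/(918877565*((1/2)*(1/215)*274)) + 29481*(-1/38090) = -222367791/(918877565*137/215) - 29481/38090 = -222367791/918877565*215/137 - 29481/38090 = -9561815013/25177245281 - 29481/38090 = -1106459901974331/959001272753290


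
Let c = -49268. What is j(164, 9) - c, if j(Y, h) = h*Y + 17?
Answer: 50761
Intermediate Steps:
j(Y, h) = 17 + Y*h (j(Y, h) = Y*h + 17 = 17 + Y*h)
j(164, 9) - c = (17 + 164*9) - 1*(-49268) = (17 + 1476) + 49268 = 1493 + 49268 = 50761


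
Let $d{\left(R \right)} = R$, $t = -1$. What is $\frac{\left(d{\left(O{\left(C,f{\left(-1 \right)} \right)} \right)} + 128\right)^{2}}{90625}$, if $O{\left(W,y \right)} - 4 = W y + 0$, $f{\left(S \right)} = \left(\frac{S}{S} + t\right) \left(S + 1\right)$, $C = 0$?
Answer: $\frac{17424}{90625} \approx 0.19226$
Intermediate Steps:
$f{\left(S \right)} = 0$ ($f{\left(S \right)} = \left(\frac{S}{S} - 1\right) \left(S + 1\right) = \left(1 - 1\right) \left(1 + S\right) = 0 \left(1 + S\right) = 0$)
$O{\left(W,y \right)} = 4 + W y$ ($O{\left(W,y \right)} = 4 + \left(W y + 0\right) = 4 + W y$)
$\frac{\left(d{\left(O{\left(C,f{\left(-1 \right)} \right)} \right)} + 128\right)^{2}}{90625} = \frac{\left(\left(4 + 0 \cdot 0\right) + 128\right)^{2}}{90625} = \left(\left(4 + 0\right) + 128\right)^{2} \cdot \frac{1}{90625} = \left(4 + 128\right)^{2} \cdot \frac{1}{90625} = 132^{2} \cdot \frac{1}{90625} = 17424 \cdot \frac{1}{90625} = \frac{17424}{90625}$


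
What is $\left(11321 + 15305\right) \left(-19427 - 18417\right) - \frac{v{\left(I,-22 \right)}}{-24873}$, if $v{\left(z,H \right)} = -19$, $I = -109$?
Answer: $- \frac{25062889038331}{24873} \approx -1.0076 \cdot 10^{9}$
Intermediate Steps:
$\left(11321 + 15305\right) \left(-19427 - 18417\right) - \frac{v{\left(I,-22 \right)}}{-24873} = \left(11321 + 15305\right) \left(-19427 - 18417\right) - - \frac{19}{-24873} = 26626 \left(-37844\right) - \left(-19\right) \left(- \frac{1}{24873}\right) = -1007634344 - \frac{19}{24873} = - \frac{25062889038331}{24873}$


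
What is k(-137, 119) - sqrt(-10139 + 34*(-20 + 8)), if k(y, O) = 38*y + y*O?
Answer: -21509 - I*sqrt(10547) ≈ -21509.0 - 102.7*I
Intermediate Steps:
k(y, O) = 38*y + O*y
k(-137, 119) - sqrt(-10139 + 34*(-20 + 8)) = -137*(38 + 119) - sqrt(-10139 + 34*(-20 + 8)) = -137*157 - sqrt(-10139 + 34*(-12)) = -21509 - sqrt(-10139 - 408) = -21509 - sqrt(-10547) = -21509 - I*sqrt(10547)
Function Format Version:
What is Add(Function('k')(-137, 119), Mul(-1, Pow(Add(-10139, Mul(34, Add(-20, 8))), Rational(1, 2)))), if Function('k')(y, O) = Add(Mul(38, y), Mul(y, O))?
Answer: Add(-21509, Mul(-1, I, Pow(10547, Rational(1, 2)))) ≈ Add(-21509., Mul(-102.70, I))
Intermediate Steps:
Function('k')(y, O) = Add(Mul(38, y), Mul(O, y))
Add(Function('k')(-137, 119), Mul(-1, Pow(Add(-10139, Mul(34, Add(-20, 8))), Rational(1, 2)))) = Add(Mul(-137, Add(38, 119)), Mul(-1, Pow(Add(-10139, Mul(34, Add(-20, 8))), Rational(1, 2)))) = Add(Mul(-137, 157), Mul(-1, Pow(Add(-10139, Mul(34, -12)), Rational(1, 2)))) = Add(-21509, Mul(-1, Pow(Add(-10139, -408), Rational(1, 2)))) = Add(-21509, Mul(-1, Pow(-10547, Rational(1, 2)))) = Add(-21509, Mul(-1, Mul(I, Pow(10547, Rational(1, 2))))) = Add(-21509, Mul(-1, I, Pow(10547, Rational(1, 2))))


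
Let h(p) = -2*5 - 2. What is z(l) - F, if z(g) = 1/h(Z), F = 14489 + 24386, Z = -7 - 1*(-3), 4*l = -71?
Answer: -466501/12 ≈ -38875.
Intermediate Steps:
l = -71/4 (l = (1/4)*(-71) = -71/4 ≈ -17.750)
Z = -4 (Z = -7 + 3 = -4)
h(p) = -12 (h(p) = -10 - 2 = -12)
F = 38875
z(g) = -1/12 (z(g) = 1/(-12) = -1/12)
z(l) - F = -1/12 - 1*38875 = -1/12 - 38875 = -466501/12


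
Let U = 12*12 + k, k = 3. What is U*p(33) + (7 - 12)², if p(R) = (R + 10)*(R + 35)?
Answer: 429853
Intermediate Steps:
p(R) = (10 + R)*(35 + R)
U = 147 (U = 12*12 + 3 = 144 + 3 = 147)
U*p(33) + (7 - 12)² = 147*(350 + 33² + 45*33) + (7 - 12)² = 147*(350 + 1089 + 1485) + (-5)² = 147*2924 + 25 = 429828 + 25 = 429853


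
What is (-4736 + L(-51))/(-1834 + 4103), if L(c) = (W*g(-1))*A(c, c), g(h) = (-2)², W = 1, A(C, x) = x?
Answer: -4940/2269 ≈ -2.1772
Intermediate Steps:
g(h) = 4
L(c) = 4*c (L(c) = (1*4)*c = 4*c)
(-4736 + L(-51))/(-1834 + 4103) = (-4736 + 4*(-51))/(-1834 + 4103) = (-4736 - 204)/2269 = -4940*1/2269 = -4940/2269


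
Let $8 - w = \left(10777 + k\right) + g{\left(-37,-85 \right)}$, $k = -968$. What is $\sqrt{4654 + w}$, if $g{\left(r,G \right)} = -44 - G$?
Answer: $2 i \sqrt{1297} \approx 72.028 i$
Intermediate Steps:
$w = -9842$ ($w = 8 - \left(\left(10777 - 968\right) - -41\right) = 8 - \left(9809 + \left(-44 + 85\right)\right) = 8 - \left(9809 + 41\right) = 8 - 9850 = -9842$)
$\sqrt{4654 + w} = \sqrt{4654 - 9842} = \sqrt{-5188} = 2 i \sqrt{1297}$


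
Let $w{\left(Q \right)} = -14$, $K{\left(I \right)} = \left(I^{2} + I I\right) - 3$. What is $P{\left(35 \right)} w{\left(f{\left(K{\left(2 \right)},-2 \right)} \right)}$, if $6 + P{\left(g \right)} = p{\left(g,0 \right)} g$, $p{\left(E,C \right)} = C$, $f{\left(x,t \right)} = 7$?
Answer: $84$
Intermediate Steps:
$K{\left(I \right)} = -3 + 2 I^{2}$ ($K{\left(I \right)} = \left(I^{2} + I^{2}\right) - 3 = 2 I^{2} - 3 = -3 + 2 I^{2}$)
$P{\left(g \right)} = -6$ ($P{\left(g \right)} = -6 + 0 g = -6 + 0 = -6$)
$P{\left(35 \right)} w{\left(f{\left(K{\left(2 \right)},-2 \right)} \right)} = \left(-6\right) \left(-14\right) = 84$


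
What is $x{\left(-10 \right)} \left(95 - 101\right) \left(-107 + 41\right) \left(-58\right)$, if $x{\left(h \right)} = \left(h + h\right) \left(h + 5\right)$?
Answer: $-2296800$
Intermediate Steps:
$x{\left(h \right)} = 2 h \left(5 + h\right)$
$x{\left(-10 \right)} \left(95 - 101\right) \left(-107 + 41\right) \left(-58\right) = 2 \left(-10\right) \left(5 - 10\right) \left(95 - 101\right) \left(-107 + 41\right) \left(-58\right) = 2 \left(-10\right) \left(-5\right) \left(\left(-6\right) \left(-66\right)\right) \left(-58\right) = 100 \cdot 396 \left(-58\right) = 39600 \left(-58\right) = -2296800$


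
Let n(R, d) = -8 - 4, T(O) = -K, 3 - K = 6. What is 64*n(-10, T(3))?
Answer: -768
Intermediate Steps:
K = -3 (K = 3 - 1*6 = 3 - 6 = -3)
T(O) = 3 (T(O) = -1*(-3) = 3)
n(R, d) = -12
64*n(-10, T(3)) = 64*(-12) = -768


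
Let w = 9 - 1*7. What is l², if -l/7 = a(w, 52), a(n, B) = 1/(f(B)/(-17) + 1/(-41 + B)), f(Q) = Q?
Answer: 1713481/308025 ≈ 5.5628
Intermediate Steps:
w = 2 (w = 9 - 7 = 2)
a(n, B) = 1/(1/(-41 + B) - B/17) (a(n, B) = 1/(B/(-17) + 1/(-41 + B)) = 1/(B*(-1/17) + 1/(-41 + B)) = 1/(-B/17 + 1/(-41 + B)) = 1/(1/(-41 + B) - B/17))
l = 1309/555 (l = -119*(-41 + 52)/(17 - 1*52² + 41*52) = -119*11/(17 - 1*2704 + 2132) = -119*11/(17 - 2704 + 2132) = -119*11/(-555) = -119*(-1)*11/555 = -7*(-187/555) = 1309/555 ≈ 2.3586)
l² = (1309/555)² = 1713481/308025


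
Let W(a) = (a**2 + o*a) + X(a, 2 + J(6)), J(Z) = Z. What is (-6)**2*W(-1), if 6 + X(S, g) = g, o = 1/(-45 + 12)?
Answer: 1200/11 ≈ 109.09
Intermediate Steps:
o = -1/33 (o = 1/(-33) = -1/33 ≈ -0.030303)
X(S, g) = -6 + g
W(a) = 2 + a**2 - a/33 (W(a) = (a**2 - a/33) + (-6 + (2 + 6)) = (a**2 - a/33) + (-6 + 8) = (a**2 - a/33) + 2 = 2 + a**2 - a/33)
(-6)**2*W(-1) = (-6)**2*(2 + (-1)**2 - 1/33*(-1)) = 36*(2 + 1 + 1/33) = 36*(100/33) = 1200/11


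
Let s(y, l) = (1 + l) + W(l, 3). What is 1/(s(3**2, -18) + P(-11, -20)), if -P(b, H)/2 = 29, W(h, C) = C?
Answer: -1/72 ≈ -0.013889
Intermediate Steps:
P(b, H) = -58 (P(b, H) = -2*29 = -58)
s(y, l) = 4 + l (s(y, l) = (1 + l) + 3 = 4 + l)
1/(s(3**2, -18) + P(-11, -20)) = 1/((4 - 18) - 58) = 1/(-14 - 58) = 1/(-72) = -1/72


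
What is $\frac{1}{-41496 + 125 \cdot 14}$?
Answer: $- \frac{1}{39746} \approx -2.516 \cdot 10^{-5}$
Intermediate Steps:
$\frac{1}{-41496 + 125 \cdot 14} = \frac{1}{-41496 + 1750} = \frac{1}{-39746} = - \frac{1}{39746}$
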